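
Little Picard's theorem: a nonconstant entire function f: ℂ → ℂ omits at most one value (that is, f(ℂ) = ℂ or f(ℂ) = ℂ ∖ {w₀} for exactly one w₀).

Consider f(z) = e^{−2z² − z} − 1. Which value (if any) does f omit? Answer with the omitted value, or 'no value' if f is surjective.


Little Picard bounds the complement of f(ℂ) to at most one point.
The exponent g(z) = −2z² − z is a nonconstant polynomial, hence surjective onto ℂ. So e^{g(z)} takes every value in {e^w : w ∈ ℂ} = ℂ ∖ {0}. Adding -1 shifts the range to ℂ ∖ {-1}. f omits exactly -1.

Omitted value: -1.


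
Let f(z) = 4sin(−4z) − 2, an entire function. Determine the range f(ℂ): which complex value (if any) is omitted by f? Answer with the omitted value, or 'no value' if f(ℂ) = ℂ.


Little Picard bounds the complement of f(ℂ) to at most one point.
sin is entire and surjective onto ℂ: for every w ∈ ℂ, sin(ζ) = w has a solution ζ ∈ ℂ (e.g., via the complex inverse arcsin). With ζ = −4z this gives z = ζ/(-4). Then 4·sin(−4z) takes every value in 4·ℂ = ℂ, and adding -2 is a bijection of ℂ. So f is surjective and omits no value. (Note: only on the real line is sin bounded by [−1, 1].)

Omitted value: no value.


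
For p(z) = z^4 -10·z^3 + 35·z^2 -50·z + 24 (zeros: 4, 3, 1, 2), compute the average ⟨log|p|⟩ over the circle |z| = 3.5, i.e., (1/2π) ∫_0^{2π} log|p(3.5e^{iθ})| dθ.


Zeros: 1, 2, 3, 4; r = 3.5.
Inside |z| < r: 1, 2, 3. Outside (|z| ≥ r): 4.
p(0) = 24, so log|p(0)| = log(24) = 3.1781.
Apply Jensen: I(r) = log|p(0)| + Σ_k log(r/|z_k|), summed over zeros inside |z| < r.
  log(r/|z_k|) for z_k = 3: log(3.5/3) = 0.1542
  log(r/|z_k|) for z_k = 1: log(3.5/1) = 1.2528
  log(r/|z_k|) for z_k = 2: log(3.5/2) = 0.5596
  Outside zeros (4) contribute nothing to the Jensen sum.
Sum over inside zeros: 1.9665.
I(r) = log|p(0)| + (inside sum) = 3.1781 + 1.9665 = 5.1446.
Note: since some zeros are outside |z| ≤ r, the simplified n·log(r) form does NOT apply — only the inside zeros contribute.

I(r) ≈ 5.1446.


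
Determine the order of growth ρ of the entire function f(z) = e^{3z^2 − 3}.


|e^{3z^2 − 3}| = e^{Re(3·z^2) + -3} ≤ e^{3|z|^2 + -3} = e^{3r^2 + -3} on |z| = r, so ρ ≤ 2. Choosing z on |z|=r so that 3·z^2 is real positive (always possible by picking arg z appropriately) gives |f(z)| = e^{3r^2 + -3}, matching the bound. The additive constant -3 does not affect log log M(r) ~ 2·log r. Hence ρ = 2.
Therefore ρ = 2.

Order ρ = 2.


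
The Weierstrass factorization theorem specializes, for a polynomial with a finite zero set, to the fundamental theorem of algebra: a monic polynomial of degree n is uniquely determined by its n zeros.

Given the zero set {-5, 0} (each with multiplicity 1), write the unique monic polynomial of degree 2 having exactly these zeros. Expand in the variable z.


The polynomial is p(z) = ∏_{α ∈ S} (z − α), where S = {-5, 0}.
Expanding the product yields: p(z) = z^2 + 5·z.
The resulting polynomial has degree 2 and real coefficients as required.

p(z) = z^2 + 5·z.


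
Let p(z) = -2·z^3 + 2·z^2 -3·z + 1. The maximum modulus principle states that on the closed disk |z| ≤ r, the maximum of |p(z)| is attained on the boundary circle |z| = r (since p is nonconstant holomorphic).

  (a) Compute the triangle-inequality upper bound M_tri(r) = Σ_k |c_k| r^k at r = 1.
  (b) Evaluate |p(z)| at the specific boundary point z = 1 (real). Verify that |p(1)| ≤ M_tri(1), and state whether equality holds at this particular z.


Coefficients: c_0 = 1, c_1 = -3, c_2 = 2, c_3 = -2. Radius r = 1.
Part (a). Triangle bound: M_tri(r) = Σ_k |c_k| r^k
  = |1|·1^0 + |-3|·1^1 + |2|·1^2 + |-2|·1^3
  = 1 + 3 + 2 + 2 = 8.
This bounds M(r) := max_{|z|=r} |p(z)| from above; equality holds iff all terms c_k z^k can be made to align in phase at a single z on |z|=r.
Part (b). At z = 1 (real, on the circle |z| = r):
  p(1) = (1)·1^0 + (-3)·1^1 + (2)·1^2 + (-2)·1^3 = -2.
  |p(1)| = 2.
Check: |p(1)| = 2 ≤ 8 = M_tri(1). ✓ Equality does not hold at z = 1 (the coefficients have mixed signs, so the terms do not all align in phase there).

M_tri(1) = 8; |p(1)| = 2; equality at z=1: no.


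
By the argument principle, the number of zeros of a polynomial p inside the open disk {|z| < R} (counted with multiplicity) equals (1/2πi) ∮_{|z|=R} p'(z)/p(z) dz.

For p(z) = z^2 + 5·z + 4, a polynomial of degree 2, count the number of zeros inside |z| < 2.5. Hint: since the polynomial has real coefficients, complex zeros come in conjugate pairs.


The zeros of p are: -4, -1.
Their magnitudes are: 4, 1.
Zeros with |z| < R = 2.5: -1.
Count = 1.
By the argument principle, (1/2πi) ∮_{|z|=R} p'(z)/p(z) dz equals exactly this count.

Number of zeros inside |z| < 2.5: 1.


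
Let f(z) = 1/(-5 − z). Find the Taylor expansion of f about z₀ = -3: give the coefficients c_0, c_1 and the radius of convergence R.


Let w = z − z₀, so z = z₀ + w.
Then -5 − z = -5 − (z₀ + w) = (-5 − z₀) − w = -2 − w.
f(z) = 1/(-2 − w) = (1/(-2)) · 1/(1 − w/(-2)) = Σ_{n≥0} w^n / (-2)^(n+1).
So c_n = 1/(-2)^(n+1):
  c_0 = 1/(-2)^1 = -1/2.
  c_1 = 1/(-2)^2 = 1/4.
The series is valid for |w/d| < 1, i.e. |z − z₀| < |d|.
Radius of convergence: R = |-5 − z₀| = |-2| = 2 (distance from z₀ to the singularity z = -5).

c_0 = -1/2, c_1 = 1/4; R = 2.


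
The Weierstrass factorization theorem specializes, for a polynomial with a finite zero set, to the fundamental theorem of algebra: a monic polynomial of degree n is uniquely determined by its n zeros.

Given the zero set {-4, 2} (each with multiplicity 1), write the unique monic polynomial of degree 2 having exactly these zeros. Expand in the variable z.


The polynomial is p(z) = ∏_{α ∈ S} (z − α), where S = {-4, 2}.
Expanding the product yields: p(z) = z^2 + 2·z -8.
The resulting polynomial has degree 2 and real coefficients as required.

p(z) = z^2 + 2·z -8.


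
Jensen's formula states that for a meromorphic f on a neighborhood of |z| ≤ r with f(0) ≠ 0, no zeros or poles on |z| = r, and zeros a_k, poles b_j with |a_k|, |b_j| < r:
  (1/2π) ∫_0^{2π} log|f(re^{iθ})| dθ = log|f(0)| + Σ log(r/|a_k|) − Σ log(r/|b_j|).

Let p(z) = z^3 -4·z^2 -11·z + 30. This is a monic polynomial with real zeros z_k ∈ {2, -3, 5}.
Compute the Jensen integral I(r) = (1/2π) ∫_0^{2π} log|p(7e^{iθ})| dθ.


Zeros: -3, 2, 5; r = 7.
Inside |z| < r: -3, 2, 5. Outside (|z| ≥ r): ∅.
p(0) = 30, so log|p(0)| = log(30) = 3.4012.
Apply Jensen: I(r) = log|p(0)| + Σ_k log(r/|z_k|), summed over zeros inside |z| < r.
  log(r/|z_k|) for z_k = 2: log(7/2) = 1.2528
  log(r/|z_k|) for z_k = -3: log(7/3) = 0.8473
  log(r/|z_k|) for z_k = 5: log(7/5) = 0.3365
Sum over inside zeros: 2.4365.
I(r) = log|p(0)| + (inside sum) = 3.4012 + 2.4365 = 5.8377.
Closed form (all zeros inside, monic): I(r) = n·log(r) = 3·log(7) = 5.8377. ✓

I(r) ≈ 5.8377.


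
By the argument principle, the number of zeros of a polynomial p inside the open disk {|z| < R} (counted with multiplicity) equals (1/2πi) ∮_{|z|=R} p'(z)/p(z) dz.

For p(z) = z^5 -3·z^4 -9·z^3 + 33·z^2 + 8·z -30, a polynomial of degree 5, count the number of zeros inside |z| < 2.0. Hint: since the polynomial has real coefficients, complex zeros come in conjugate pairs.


The zeros of p are: -3, (3 + 1i), (3 - 1i), -1, 1.
Their magnitudes are: 3, 3.162, 3.162, 1, 1.
Zeros with |z| < R = 2.0: -1, 1.
Count = 2.
By the argument principle, (1/2πi) ∮_{|z|=R} p'(z)/p(z) dz equals exactly this count.

Number of zeros inside |z| < 2.0: 2.


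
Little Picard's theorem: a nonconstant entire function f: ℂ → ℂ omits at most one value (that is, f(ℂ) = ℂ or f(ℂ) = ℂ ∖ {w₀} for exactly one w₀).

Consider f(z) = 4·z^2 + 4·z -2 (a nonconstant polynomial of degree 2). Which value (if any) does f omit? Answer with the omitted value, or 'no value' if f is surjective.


Little Picard bounds the complement of f(ℂ) to at most one point.
For every w ∈ ℂ, the equation p(z) − w = 0 is a nonconstant polynomial in z and hence has at least one root by the fundamental theorem of algebra. So p is surjective onto ℂ, omitting no value.

Omitted value: no value.


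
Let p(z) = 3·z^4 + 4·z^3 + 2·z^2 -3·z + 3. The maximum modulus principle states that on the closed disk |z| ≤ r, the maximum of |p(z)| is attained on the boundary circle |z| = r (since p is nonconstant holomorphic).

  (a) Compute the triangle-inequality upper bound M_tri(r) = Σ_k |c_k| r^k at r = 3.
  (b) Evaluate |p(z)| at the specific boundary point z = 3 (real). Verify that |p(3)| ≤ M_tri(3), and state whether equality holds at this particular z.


Coefficients: c_0 = 3, c_1 = -3, c_2 = 2, c_3 = 4, c_4 = 3. Radius r = 3.
Part (a). Triangle bound: M_tri(r) = Σ_k |c_k| r^k
  = |3|·3^0 + |-3|·3^1 + |2|·3^2 + |4|·3^3 + |3|·3^4
  = 3 + 9 + 18 + 108 + 243 = 381.
This bounds M(r) := max_{|z|=r} |p(z)| from above; equality holds iff all terms c_k z^k can be made to align in phase at a single z on |z|=r.
Part (b). At z = 3 (real, on the circle |z| = r):
  p(3) = (3)·3^0 + (-3)·3^1 + (2)·3^2 + (4)·3^3 + (3)·3^4 = 363.
  |p(3)| = 363.
Check: |p(3)| = 363 ≤ 381 = M_tri(3). ✓ Equality does not hold at z = 3 (the coefficients have mixed signs, so the terms do not all align in phase there).

M_tri(3) = 381; |p(3)| = 363; equality at z=3: no.


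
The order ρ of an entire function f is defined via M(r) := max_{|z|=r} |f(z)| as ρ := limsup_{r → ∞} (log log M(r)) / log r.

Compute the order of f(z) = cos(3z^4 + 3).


Write cos(w) = (e^{iw} ± e^{−iw})/(2 or 2i), so |cos(w)| ≤ e^{|w|}. With w = 3z^4 + 3, |w| ≤ 3r^4 + 3 on |z|=r, giving M(r) ≤ e^{3r^4 + 3} and ρ ≤ 4. For the lower bound, choose z on |z|=r with 3z^4 purely imaginary of modulus 3r^4; then |cos(3z^4 + 3)| grows like e^{3r^4}/2, so ρ ≥ 4. Hence ρ = 4.
Therefore ρ = 4.

Order ρ = 4.


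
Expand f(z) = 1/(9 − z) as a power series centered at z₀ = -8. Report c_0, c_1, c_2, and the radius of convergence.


Let w = z − z₀, so z = z₀ + w.
Then 9 − z = 9 − (z₀ + w) = (9 − z₀) − w = 17 − w.
f(z) = 1/(17 − w) = (1/(17)) · 1/(1 − w/(17)) = Σ_{n≥0} w^n / (17)^(n+1).
So c_n = 1/(17)^(n+1):
  c_0 = 1/(17)^1 = 1/17.
  c_1 = 1/(17)^2 = 1/289.
  c_2 = 1/(17)^3 = 1/4913.
The series is valid for |w/d| < 1, i.e. |z − z₀| < |d|.
Radius of convergence: R = |9 − z₀| = |17| = 17 (distance from z₀ to the singularity z = 9).

c_0 = 1/17, c_1 = 1/289, c_2 = 1/4913; R = 17.


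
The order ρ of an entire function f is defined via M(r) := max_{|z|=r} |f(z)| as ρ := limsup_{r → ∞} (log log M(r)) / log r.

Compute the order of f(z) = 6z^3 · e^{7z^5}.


M(r) = max_{|z|=r} |6|·|z|^3·|e^{7z^5}| = 6·r^3 · e^{7r^5} (the factors attain their maxima compatibly on |z|=r). Then log M(r) = log 6 + 3·log r + 7r^5, dominated by the last term, so log log M(r) ~ 5·log r. The polynomial factor 6z^3 contributes only a log r term and does not affect the order. ρ = 5.
Therefore ρ = 5.

Order ρ = 5.


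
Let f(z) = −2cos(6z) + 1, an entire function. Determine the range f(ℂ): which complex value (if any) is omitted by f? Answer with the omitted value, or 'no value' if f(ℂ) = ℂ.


Little Picard bounds the complement of f(ℂ) to at most one point.
cos is entire and surjective onto ℂ: for every w ∈ ℂ, cos(ζ) = w has a solution ζ ∈ ℂ (e.g., via the complex inverse arccos). With ζ = 6z this gives z = ζ/(6). Then -2·cos(6z) takes every value in -2·ℂ = ℂ, and adding 1 is a bijection of ℂ. So f is surjective and omits no value. (Note: only on the real line is cos bounded by [−1, 1].)

Omitted value: no value.


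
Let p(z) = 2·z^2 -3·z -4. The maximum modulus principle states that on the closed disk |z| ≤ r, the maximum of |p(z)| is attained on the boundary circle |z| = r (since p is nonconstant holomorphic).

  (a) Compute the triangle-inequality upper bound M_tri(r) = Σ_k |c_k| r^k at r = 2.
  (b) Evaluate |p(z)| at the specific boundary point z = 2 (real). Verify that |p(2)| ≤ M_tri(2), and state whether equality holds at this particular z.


Coefficients: c_0 = -4, c_1 = -3, c_2 = 2. Radius r = 2.
Part (a). Triangle bound: M_tri(r) = Σ_k |c_k| r^k
  = |-4|·2^0 + |-3|·2^1 + |2|·2^2
  = 4 + 6 + 8 = 18.
This bounds M(r) := max_{|z|=r} |p(z)| from above; equality holds iff all terms c_k z^k can be made to align in phase at a single z on |z|=r.
Part (b). At z = 2 (real, on the circle |z| = r):
  p(2) = (-4)·2^0 + (-3)·2^1 + (2)·2^2 = -2.
  |p(2)| = 2.
Check: |p(2)| = 2 ≤ 18 = M_tri(2). ✓ Equality does not hold at z = 2 (the coefficients have mixed signs, so the terms do not all align in phase there).

M_tri(2) = 18; |p(2)| = 2; equality at z=2: no.


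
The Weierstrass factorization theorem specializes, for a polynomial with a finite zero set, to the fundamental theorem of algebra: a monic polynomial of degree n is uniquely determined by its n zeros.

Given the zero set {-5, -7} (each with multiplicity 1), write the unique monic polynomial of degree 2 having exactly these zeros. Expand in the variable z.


The polynomial is p(z) = ∏_{α ∈ S} (z − α), where S = {-5, -7}.
Expanding the product yields: p(z) = z^2 + 12·z + 35.
The resulting polynomial has degree 2 and real coefficients as required.

p(z) = z^2 + 12·z + 35.


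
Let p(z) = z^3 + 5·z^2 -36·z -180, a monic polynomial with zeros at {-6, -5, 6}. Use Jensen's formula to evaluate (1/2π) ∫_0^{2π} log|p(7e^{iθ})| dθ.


Zeros: -6, -5, 6; r = 7.
Inside |z| < r: -6, -5, 6. Outside (|z| ≥ r): ∅.
p(0) = -180, so log|p(0)| = log(180) = 5.1930.
Apply Jensen: I(r) = log|p(0)| + Σ_k log(r/|z_k|), summed over zeros inside |z| < r.
  log(r/|z_k|) for z_k = -6: log(7/6) = 0.1542
  log(r/|z_k|) for z_k = -5: log(7/5) = 0.3365
  log(r/|z_k|) for z_k = 6: log(7/6) = 0.1542
Sum over inside zeros: 0.6448.
I(r) = log|p(0)| + (inside sum) = 5.1930 + 0.6448 = 5.8377.
Closed form (all zeros inside, monic): I(r) = n·log(r) = 3·log(7) = 5.8377. ✓

I(r) ≈ 5.8377.


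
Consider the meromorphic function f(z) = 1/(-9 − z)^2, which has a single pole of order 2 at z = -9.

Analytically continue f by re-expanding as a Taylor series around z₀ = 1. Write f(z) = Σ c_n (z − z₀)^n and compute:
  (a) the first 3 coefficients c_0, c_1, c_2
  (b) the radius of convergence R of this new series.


Let w = z − z₀, so z = z₀ + w.
Then -9 − z = -9 − (z₀ + w) = (-9 − z₀) − w = -10 − w.
f(z) = 1/(-10 − w)^2 = (1/(-10)^2) · (1 − w/(-10))^{−2}.
By the binomial series (1−u)^{−2} = Σ_{n≥0} C(n+1, 1) u^n for |u|<1, with u = w/(-10):
  c_n = C(n+1, 1) / (-10)^(n+2).
  c_0 = 1/(-10)^2 = 1/100.
  c_1 = 2/(-10)^3 = -1/500.
  c_2 = 3/(-10)^4 = 3/10000.
The series is valid for |w/d| < 1, i.e. |z − z₀| < |d|.
Radius of convergence: R = |-9 − z₀| = |-10| = 10 (distance from z₀ to the singularity z = -9).

c_0 = 1/100, c_1 = -1/500, c_2 = 3/10000; R = 10.


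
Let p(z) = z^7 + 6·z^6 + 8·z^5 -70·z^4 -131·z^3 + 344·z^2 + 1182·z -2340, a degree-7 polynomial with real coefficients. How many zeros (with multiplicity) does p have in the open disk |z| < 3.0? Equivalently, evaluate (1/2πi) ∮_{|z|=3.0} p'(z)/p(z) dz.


The zeros of p are: 2, (-3 + 3i), (-3 - 3i), (-3 + 2i), (-3 - 2i), (2 + 1i), (2 - 1i).
Their magnitudes are: 2, 4.243, 4.243, 3.606, 3.606, 2.236, 2.236.
Zeros with |z| < R = 3.0: 2, (2 + 1i), (2 - 1i).
Count = 3.
By the argument principle, (1/2πi) ∮_{|z|=R} p'(z)/p(z) dz equals exactly this count.

Number of zeros inside |z| < 3.0: 3.


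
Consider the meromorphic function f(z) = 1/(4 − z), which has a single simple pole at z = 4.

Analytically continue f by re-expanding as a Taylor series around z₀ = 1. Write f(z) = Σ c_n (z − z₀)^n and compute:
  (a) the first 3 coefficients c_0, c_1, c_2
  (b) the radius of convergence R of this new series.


Let w = z − z₀, so z = z₀ + w.
Then 4 − z = 4 − (z₀ + w) = (4 − z₀) − w = 3 − w.
f(z) = 1/(3 − w) = (1/(3)) · 1/(1 − w/(3)) = Σ_{n≥0} w^n / (3)^(n+1).
So c_n = 1/(3)^(n+1):
  c_0 = 1/(3)^1 = 1/3.
  c_1 = 1/(3)^2 = 1/9.
  c_2 = 1/(3)^3 = 1/27.
The series is valid for |w/d| < 1, i.e. |z − z₀| < |d|.
Radius of convergence: R = |4 − z₀| = |3| = 3 (distance from z₀ to the singularity z = 4).

c_0 = 1/3, c_1 = 1/9, c_2 = 1/27; R = 3.


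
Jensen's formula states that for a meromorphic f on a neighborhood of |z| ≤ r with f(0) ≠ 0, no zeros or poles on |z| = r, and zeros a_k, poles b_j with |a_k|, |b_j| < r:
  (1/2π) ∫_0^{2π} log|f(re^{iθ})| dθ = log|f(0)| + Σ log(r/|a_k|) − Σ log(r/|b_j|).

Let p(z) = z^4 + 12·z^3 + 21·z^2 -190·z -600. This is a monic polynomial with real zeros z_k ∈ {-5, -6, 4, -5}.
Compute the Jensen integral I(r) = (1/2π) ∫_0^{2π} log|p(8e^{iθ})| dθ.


Zeros: -6, -5, -5, 4; r = 8.
Inside |z| < r: -6, -5, -5, 4. Outside (|z| ≥ r): ∅.
p(0) = -600, so log|p(0)| = log(600) = 6.3969.
Apply Jensen: I(r) = log|p(0)| + Σ_k log(r/|z_k|), summed over zeros inside |z| < r.
  log(r/|z_k|) for z_k = -5: log(8/5) = 0.4700
  log(r/|z_k|) for z_k = -6: log(8/6) = 0.2877
  log(r/|z_k|) for z_k = 4: log(8/4) = 0.6931
  log(r/|z_k|) for z_k = -5: log(8/5) = 0.4700
Sum over inside zeros: 1.9208.
I(r) = log|p(0)| + (inside sum) = 6.3969 + 1.9208 = 8.3178.
Closed form (all zeros inside, monic): I(r) = n·log(r) = 4·log(8) = 8.3178. ✓

I(r) ≈ 8.3178.


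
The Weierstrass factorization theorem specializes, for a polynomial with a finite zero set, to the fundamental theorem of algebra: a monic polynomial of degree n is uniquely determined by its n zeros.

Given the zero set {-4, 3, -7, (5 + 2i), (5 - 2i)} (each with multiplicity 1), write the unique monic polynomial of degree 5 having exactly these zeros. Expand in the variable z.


The polynomial is p(z) = ∏_{α ∈ S} (z − α), where S = {-4, 3, -7, (5 + 2i), (5 - 2i)}.
Expanding the product yields: p(z) = z^5 -2·z^4 -56·z^3 + 198·z^2 + 695·z -2436.
Note conjugate pairs combine to real quadratics: (z − (5+2i))(z − (5−2i)) = z² − 10z + 29.
The resulting polynomial has degree 5 and real coefficients as required.

p(z) = z^5 -2·z^4 -56·z^3 + 198·z^2 + 695·z -2436.


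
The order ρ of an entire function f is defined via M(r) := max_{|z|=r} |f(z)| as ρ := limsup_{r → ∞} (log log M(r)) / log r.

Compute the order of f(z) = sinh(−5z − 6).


sinh(w) is a linear combination of e^{iw} and e^{−iw} (or e^w, e^{−w} in the hyperbolic case), so |sinh(w)| ≤ e^{|w|}. With w = −5z − 6, |w| ≤ 5|z| + 6 = 5r + 6 on |z| = r, giving M(r) ≤ e^{5r + 6}, so ρ ≤ 1. On a suitable ray (z = it for sin/cos; z = t for sinh/cosh, t real → ∞), |sinh(−5z − 6)| grows like e^{5|t|}/2, so ρ ≥ 1. Hence ρ = 1.
Therefore ρ = 1.

Order ρ = 1.


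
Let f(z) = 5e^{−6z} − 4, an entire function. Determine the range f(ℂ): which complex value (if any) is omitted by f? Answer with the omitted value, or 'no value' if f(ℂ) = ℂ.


Little Picard bounds the complement of f(ℂ) to at most one point.
e^{−6z} is never zero on ℂ, so 5·e^{−6z} takes every value in ℂ ∖ {0}. Adding -4 shifts the range to ℂ ∖ {-4}. Thus f omits exactly the value -4.

Omitted value: -4.


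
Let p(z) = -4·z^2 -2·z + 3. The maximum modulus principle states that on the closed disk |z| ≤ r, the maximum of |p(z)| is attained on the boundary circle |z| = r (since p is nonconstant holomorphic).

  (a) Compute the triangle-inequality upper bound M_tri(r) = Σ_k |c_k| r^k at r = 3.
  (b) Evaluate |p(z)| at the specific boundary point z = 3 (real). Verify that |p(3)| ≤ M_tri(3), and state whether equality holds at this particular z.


Coefficients: c_0 = 3, c_1 = -2, c_2 = -4. Radius r = 3.
Part (a). Triangle bound: M_tri(r) = Σ_k |c_k| r^k
  = |3|·3^0 + |-2|·3^1 + |-4|·3^2
  = 3 + 6 + 36 = 45.
This bounds M(r) := max_{|z|=r} |p(z)| from above; equality holds iff all terms c_k z^k can be made to align in phase at a single z on |z|=r.
Part (b). At z = 3 (real, on the circle |z| = r):
  p(3) = (3)·3^0 + (-2)·3^1 + (-4)·3^2 = -39.
  |p(3)| = 39.
Check: |p(3)| = 39 ≤ 45 = M_tri(3). ✓ Equality does not hold at z = 3 (the coefficients have mixed signs, so the terms do not all align in phase there).

M_tri(3) = 45; |p(3)| = 39; equality at z=3: no.


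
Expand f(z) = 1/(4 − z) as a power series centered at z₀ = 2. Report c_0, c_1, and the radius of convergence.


Let w = z − z₀, so z = z₀ + w.
Then 4 − z = 4 − (z₀ + w) = (4 − z₀) − w = 2 − w.
f(z) = 1/(2 − w) = (1/(2)) · 1/(1 − w/(2)) = Σ_{n≥0} w^n / (2)^(n+1).
So c_n = 1/(2)^(n+1):
  c_0 = 1/(2)^1 = 1/2.
  c_1 = 1/(2)^2 = 1/4.
The series is valid for |w/d| < 1, i.e. |z − z₀| < |d|.
Radius of convergence: R = |4 − z₀| = |2| = 2 (distance from z₀ to the singularity z = 4).

c_0 = 1/2, c_1 = 1/4; R = 2.


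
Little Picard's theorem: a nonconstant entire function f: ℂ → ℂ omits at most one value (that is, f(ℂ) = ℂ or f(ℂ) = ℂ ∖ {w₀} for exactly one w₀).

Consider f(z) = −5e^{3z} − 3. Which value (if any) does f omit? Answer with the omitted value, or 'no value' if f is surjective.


Little Picard bounds the complement of f(ℂ) to at most one point.
e^{3z} is never zero on ℂ, so -5·e^{3z} takes every value in ℂ ∖ {0}. Adding -3 shifts the range to ℂ ∖ {-3}. Thus f omits exactly the value -3.

Omitted value: -3.


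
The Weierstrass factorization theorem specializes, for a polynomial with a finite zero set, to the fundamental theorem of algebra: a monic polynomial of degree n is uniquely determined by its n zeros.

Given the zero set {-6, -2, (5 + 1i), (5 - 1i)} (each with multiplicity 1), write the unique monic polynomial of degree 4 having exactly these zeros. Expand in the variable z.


The polynomial is p(z) = ∏_{α ∈ S} (z − α), where S = {-6, -2, (5 + 1i), (5 - 1i)}.
Expanding the product yields: p(z) = z^4 -2·z^3 -42·z^2 + 88·z + 312.
Note conjugate pairs combine to real quadratics: (z − (5+1i))(z − (5−1i)) = z² − 10z + 26.
The resulting polynomial has degree 4 and real coefficients as required.

p(z) = z^4 -2·z^3 -42·z^2 + 88·z + 312.


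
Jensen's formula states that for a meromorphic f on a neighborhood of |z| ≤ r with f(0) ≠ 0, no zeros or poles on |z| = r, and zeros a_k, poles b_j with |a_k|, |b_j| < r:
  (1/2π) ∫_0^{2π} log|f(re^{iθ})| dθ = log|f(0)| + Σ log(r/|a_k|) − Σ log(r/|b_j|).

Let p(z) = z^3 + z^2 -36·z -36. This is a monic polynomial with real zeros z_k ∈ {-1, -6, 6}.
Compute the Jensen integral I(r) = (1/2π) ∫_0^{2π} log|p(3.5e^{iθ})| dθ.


Zeros: -6, -1, 6; r = 3.5.
Inside |z| < r: -1. Outside (|z| ≥ r): -6, 6.
p(0) = -36, so log|p(0)| = log(36) = 3.5835.
Apply Jensen: I(r) = log|p(0)| + Σ_k log(r/|z_k|), summed over zeros inside |z| < r.
  log(r/|z_k|) for z_k = -1: log(3.5/1) = 1.2528
  Outside zeros (-6, 6) contribute nothing to the Jensen sum.
Sum over inside zeros: 1.2528.
I(r) = log|p(0)| + (inside sum) = 3.5835 + 1.2528 = 4.8363.
Note: since some zeros are outside |z| ≤ r, the simplified n·log(r) form does NOT apply — only the inside zeros contribute.

I(r) ≈ 4.8363.


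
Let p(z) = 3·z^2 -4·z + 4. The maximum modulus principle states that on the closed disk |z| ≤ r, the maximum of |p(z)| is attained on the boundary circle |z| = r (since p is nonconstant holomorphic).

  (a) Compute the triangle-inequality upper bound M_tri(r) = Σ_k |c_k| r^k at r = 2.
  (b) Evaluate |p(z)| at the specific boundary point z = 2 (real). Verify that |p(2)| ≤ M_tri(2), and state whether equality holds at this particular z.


Coefficients: c_0 = 4, c_1 = -4, c_2 = 3. Radius r = 2.
Part (a). Triangle bound: M_tri(r) = Σ_k |c_k| r^k
  = |4|·2^0 + |-4|·2^1 + |3|·2^2
  = 4 + 8 + 12 = 24.
This bounds M(r) := max_{|z|=r} |p(z)| from above; equality holds iff all terms c_k z^k can be made to align in phase at a single z on |z|=r.
Part (b). At z = 2 (real, on the circle |z| = r):
  p(2) = (4)·2^0 + (-4)·2^1 + (3)·2^2 = 8.
  |p(2)| = 8.
Check: |p(2)| = 8 ≤ 24 = M_tri(2). ✓ Equality does not hold at z = 2 (the coefficients have mixed signs, so the terms do not all align in phase there).

M_tri(2) = 24; |p(2)| = 8; equality at z=2: no.


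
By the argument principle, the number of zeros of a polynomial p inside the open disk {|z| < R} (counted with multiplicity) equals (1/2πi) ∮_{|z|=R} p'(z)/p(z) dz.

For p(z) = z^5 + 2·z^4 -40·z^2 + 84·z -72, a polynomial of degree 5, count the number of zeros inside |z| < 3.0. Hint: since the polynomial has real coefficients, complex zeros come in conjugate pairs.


The zeros of p are: (1 + 1i), (1 - 1i), 2, (-3 + 3i), (-3 - 3i).
Their magnitudes are: 1.414, 1.414, 2, 4.243, 4.243.
Zeros with |z| < R = 3.0: (1 + 1i), (1 - 1i), 2.
Count = 3.
By the argument principle, (1/2πi) ∮_{|z|=R} p'(z)/p(z) dz equals exactly this count.

Number of zeros inside |z| < 3.0: 3.


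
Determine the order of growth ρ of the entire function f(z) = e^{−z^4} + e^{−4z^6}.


Each summand is entire of order 4 and 6 respectively (as in the single-exponential case). The order of a sum is at most the max of the orders, so ρ ≤ 6. For the lower bound: on |z|=r choose arg z so that -4z^6 is real positive; then |e^{-4z^6}| = e^{4r^6} while |e^{-1z^4}| ≤ e^{1r^4} = o(e^{4r^6}). So |f| ≥ e^{4r^6}(1 − o(1)) and ρ ≥ 6. Hence ρ = max(4, 6) = 6.
Therefore ρ = 6.

Order ρ = 6.


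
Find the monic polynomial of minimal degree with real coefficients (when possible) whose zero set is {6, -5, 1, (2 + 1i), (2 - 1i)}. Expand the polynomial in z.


The polynomial is p(z) = ∏_{α ∈ S} (z − α), where S = {6, -5, 1, (2 + 1i), (2 - 1i)}.
Expanding the product yields: p(z) = z^5 -6·z^4 -16·z^3 + 136·z^2 -265·z + 150.
Note conjugate pairs combine to real quadratics: (z − (2+1i))(z − (2−1i)) = z² − 4z + 5.
The resulting polynomial has degree 5 and real coefficients as required.

p(z) = z^5 -6·z^4 -16·z^3 + 136·z^2 -265·z + 150.


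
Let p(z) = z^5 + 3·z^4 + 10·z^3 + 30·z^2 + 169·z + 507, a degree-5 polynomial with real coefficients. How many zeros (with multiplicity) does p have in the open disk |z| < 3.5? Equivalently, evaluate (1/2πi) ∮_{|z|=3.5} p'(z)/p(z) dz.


The zeros of p are: (-2 + 3i), (-2 - 3i), -3, (2 + 3i), (2 - 3i).
Their magnitudes are: 3.606, 3.606, 3, 3.606, 3.606.
Zeros with |z| < R = 3.5: -3.
Count = 1.
By the argument principle, (1/2πi) ∮_{|z|=R} p'(z)/p(z) dz equals exactly this count.

Number of zeros inside |z| < 3.5: 1.


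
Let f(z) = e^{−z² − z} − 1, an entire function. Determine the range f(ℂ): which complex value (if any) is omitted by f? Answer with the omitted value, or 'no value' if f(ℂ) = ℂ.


Little Picard bounds the complement of f(ℂ) to at most one point.
The exponent g(z) = −z² − z is a nonconstant polynomial, hence surjective onto ℂ. So e^{g(z)} takes every value in {e^w : w ∈ ℂ} = ℂ ∖ {0}. Adding -1 shifts the range to ℂ ∖ {-1}. f omits exactly -1.

Omitted value: -1.


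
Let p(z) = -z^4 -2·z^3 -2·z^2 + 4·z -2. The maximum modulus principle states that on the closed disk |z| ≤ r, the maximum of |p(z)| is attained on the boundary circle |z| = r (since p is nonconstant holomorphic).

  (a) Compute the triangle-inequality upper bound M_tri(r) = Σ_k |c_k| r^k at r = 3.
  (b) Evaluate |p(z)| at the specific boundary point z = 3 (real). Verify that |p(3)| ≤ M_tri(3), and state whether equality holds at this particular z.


Coefficients: c_0 = -2, c_1 = 4, c_2 = -2, c_3 = -2, c_4 = -1. Radius r = 3.
Part (a). Triangle bound: M_tri(r) = Σ_k |c_k| r^k
  = |-2|·3^0 + |4|·3^1 + |-2|·3^2 + |-2|·3^3 + |-1|·3^4
  = 2 + 12 + 18 + 54 + 81 = 167.
This bounds M(r) := max_{|z|=r} |p(z)| from above; equality holds iff all terms c_k z^k can be made to align in phase at a single z on |z|=r.
Part (b). At z = 3 (real, on the circle |z| = r):
  p(3) = (-2)·3^0 + (4)·3^1 + (-2)·3^2 + (-2)·3^3 + (-1)·3^4 = -143.
  |p(3)| = 143.
Check: |p(3)| = 143 ≤ 167 = M_tri(3). ✓ Equality does not hold at z = 3 (the coefficients have mixed signs, so the terms do not all align in phase there).

M_tri(3) = 167; |p(3)| = 143; equality at z=3: no.


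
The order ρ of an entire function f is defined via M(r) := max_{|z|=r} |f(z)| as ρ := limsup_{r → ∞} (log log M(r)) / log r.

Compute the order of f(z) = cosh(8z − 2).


cosh(w) is a linear combination of e^{iw} and e^{−iw} (or e^w, e^{−w} in the hyperbolic case), so |cosh(w)| ≤ e^{|w|}. With w = 8z − 2, |w| ≤ 8|z| + 2 = 8r + 2 on |z| = r, giving M(r) ≤ e^{8r + 2}, so ρ ≤ 1. On a suitable ray (z = it for sin/cos; z = t for sinh/cosh, t real → ∞), |cosh(8z − 2)| grows like e^{8|t|}/2, so ρ ≥ 1. Hence ρ = 1.
Therefore ρ = 1.

Order ρ = 1.


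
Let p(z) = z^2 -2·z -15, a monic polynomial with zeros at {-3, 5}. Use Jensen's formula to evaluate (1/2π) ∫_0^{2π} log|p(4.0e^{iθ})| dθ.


Zeros: -3, 5; r = 4.0.
Inside |z| < r: -3. Outside (|z| ≥ r): 5.
p(0) = -15, so log|p(0)| = log(15) = 2.7081.
Apply Jensen: I(r) = log|p(0)| + Σ_k log(r/|z_k|), summed over zeros inside |z| < r.
  log(r/|z_k|) for z_k = -3: log(4.0/3) = 0.2877
  Outside zeros (5) contribute nothing to the Jensen sum.
Sum over inside zeros: 0.2877.
I(r) = log|p(0)| + (inside sum) = 2.7081 + 0.2877 = 2.9957.
Note: since some zeros are outside |z| ≤ r, the simplified n·log(r) form does NOT apply — only the inside zeros contribute.

I(r) ≈ 2.9957.


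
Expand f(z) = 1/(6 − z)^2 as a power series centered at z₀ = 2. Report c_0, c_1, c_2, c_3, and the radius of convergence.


Let w = z − z₀, so z = z₀ + w.
Then 6 − z = 6 − (z₀ + w) = (6 − z₀) − w = 4 − w.
f(z) = 1/(4 − w)^2 = (1/(4)^2) · (1 − w/(4))^{−2}.
By the binomial series (1−u)^{−2} = Σ_{n≥0} C(n+1, 1) u^n for |u|<1, with u = w/(4):
  c_n = C(n+1, 1) / (4)^(n+2).
  c_0 = 1/(4)^2 = 1/16.
  c_1 = 2/(4)^3 = 1/32.
  c_2 = 3/(4)^4 = 3/256.
  c_3 = 4/(4)^5 = 1/256.
The series is valid for |w/d| < 1, i.e. |z − z₀| < |d|.
Radius of convergence: R = |6 − z₀| = |4| = 4 (distance from z₀ to the singularity z = 6).

c_0 = 1/16, c_1 = 1/32, c_2 = 3/256, c_3 = 1/256; R = 4.


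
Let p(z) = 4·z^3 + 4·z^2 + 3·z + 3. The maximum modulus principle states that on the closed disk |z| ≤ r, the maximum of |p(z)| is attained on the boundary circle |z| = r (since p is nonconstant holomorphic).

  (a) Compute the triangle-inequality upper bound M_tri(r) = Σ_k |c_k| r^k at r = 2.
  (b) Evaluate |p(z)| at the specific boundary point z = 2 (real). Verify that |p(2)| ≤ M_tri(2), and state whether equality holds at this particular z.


Coefficients: c_0 = 3, c_1 = 3, c_2 = 4, c_3 = 4. Radius r = 2.
Part (a). Triangle bound: M_tri(r) = Σ_k |c_k| r^k
  = |3|·2^0 + |3|·2^1 + |4|·2^2 + |4|·2^3
  = 3 + 6 + 16 + 32 = 57.
This bounds M(r) := max_{|z|=r} |p(z)| from above; equality holds iff all terms c_k z^k can be made to align in phase at a single z on |z|=r.
Part (b). At z = 2 (real, on the circle |z| = r):
  p(2) = (3)·2^0 + (3)·2^1 + (4)·2^2 + (4)·2^3 = 57.
  |p(2)| = 57.
Since all nonzero coefficients share the same sign, |p(2)| = 57 = M_tri(2); the triangle bound is attained at z = 2, so in fact M(r) = 57.

M_tri(2) = 57; |p(2)| = 57; equality at z=2: yes.


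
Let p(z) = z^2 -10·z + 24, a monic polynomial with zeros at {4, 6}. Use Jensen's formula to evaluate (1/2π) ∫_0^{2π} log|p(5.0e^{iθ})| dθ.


Zeros: 4, 6; r = 5.0.
Inside |z| < r: 4. Outside (|z| ≥ r): 6.
p(0) = 24, so log|p(0)| = log(24) = 3.1781.
Apply Jensen: I(r) = log|p(0)| + Σ_k log(r/|z_k|), summed over zeros inside |z| < r.
  log(r/|z_k|) for z_k = 4: log(5.0/4) = 0.2231
  Outside zeros (6) contribute nothing to the Jensen sum.
Sum over inside zeros: 0.2231.
I(r) = log|p(0)| + (inside sum) = 3.1781 + 0.2231 = 3.4012.
Note: since some zeros are outside |z| ≤ r, the simplified n·log(r) form does NOT apply — only the inside zeros contribute.

I(r) ≈ 3.4012.


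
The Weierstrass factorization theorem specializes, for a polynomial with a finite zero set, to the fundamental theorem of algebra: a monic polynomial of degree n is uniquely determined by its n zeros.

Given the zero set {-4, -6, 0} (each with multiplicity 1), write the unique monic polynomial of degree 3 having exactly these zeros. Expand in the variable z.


The polynomial is p(z) = ∏_{α ∈ S} (z − α), where S = {-4, -6, 0}.
Expanding the product yields: p(z) = z^3 + 10·z^2 + 24·z.
The resulting polynomial has degree 3 and real coefficients as required.

p(z) = z^3 + 10·z^2 + 24·z.


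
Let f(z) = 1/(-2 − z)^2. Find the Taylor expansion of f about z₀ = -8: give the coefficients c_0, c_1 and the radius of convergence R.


Let w = z − z₀, so z = z₀ + w.
Then -2 − z = -2 − (z₀ + w) = (-2 − z₀) − w = 6 − w.
f(z) = 1/(6 − w)^2 = (1/(6)^2) · (1 − w/(6))^{−2}.
By the binomial series (1−u)^{−2} = Σ_{n≥0} C(n+1, 1) u^n for |u|<1, with u = w/(6):
  c_n = C(n+1, 1) / (6)^(n+2).
  c_0 = 1/(6)^2 = 1/36.
  c_1 = 2/(6)^3 = 1/108.
The series is valid for |w/d| < 1, i.e. |z − z₀| < |d|.
Radius of convergence: R = |-2 − z₀| = |6| = 6 (distance from z₀ to the singularity z = -2).

c_0 = 1/36, c_1 = 1/108; R = 6.


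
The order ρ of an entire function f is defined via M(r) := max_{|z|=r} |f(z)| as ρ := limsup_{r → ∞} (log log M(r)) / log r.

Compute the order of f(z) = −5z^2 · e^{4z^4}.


M(r) = max_{|z|=r} |-5|·|z|^2·|e^{4z^4}| = 5·r^2 · e^{4r^4} (the factors attain their maxima compatibly on |z|=r). Then log M(r) = log 5 + 2·log r + 4r^4, dominated by the last term, so log log M(r) ~ 4·log r. The polynomial factor -5z^2 contributes only a log r term and does not affect the order. ρ = 4.
Therefore ρ = 4.

Order ρ = 4.


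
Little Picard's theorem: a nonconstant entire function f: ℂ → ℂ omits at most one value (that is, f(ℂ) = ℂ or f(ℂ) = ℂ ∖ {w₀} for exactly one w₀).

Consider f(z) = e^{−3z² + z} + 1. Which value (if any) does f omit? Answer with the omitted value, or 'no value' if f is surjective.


Little Picard bounds the complement of f(ℂ) to at most one point.
The exponent g(z) = −3z² + z is a nonconstant polynomial, hence surjective onto ℂ. So e^{g(z)} takes every value in {e^w : w ∈ ℂ} = ℂ ∖ {0}. Adding 1 shifts the range to ℂ ∖ {1}. f omits exactly 1.

Omitted value: 1.


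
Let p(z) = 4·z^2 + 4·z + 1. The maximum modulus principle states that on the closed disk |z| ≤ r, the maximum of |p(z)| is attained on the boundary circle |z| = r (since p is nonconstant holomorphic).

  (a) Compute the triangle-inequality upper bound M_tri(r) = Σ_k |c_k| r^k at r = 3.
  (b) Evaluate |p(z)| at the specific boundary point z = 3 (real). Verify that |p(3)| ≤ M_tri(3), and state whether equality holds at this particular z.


Coefficients: c_0 = 1, c_1 = 4, c_2 = 4. Radius r = 3.
Part (a). Triangle bound: M_tri(r) = Σ_k |c_k| r^k
  = |1|·3^0 + |4|·3^1 + |4|·3^2
  = 1 + 12 + 36 = 49.
This bounds M(r) := max_{|z|=r} |p(z)| from above; equality holds iff all terms c_k z^k can be made to align in phase at a single z on |z|=r.
Part (b). At z = 3 (real, on the circle |z| = r):
  p(3) = (1)·3^0 + (4)·3^1 + (4)·3^2 = 49.
  |p(3)| = 49.
Since all nonzero coefficients share the same sign, |p(3)| = 49 = M_tri(3); the triangle bound is attained at z = 3, so in fact M(r) = 49.

M_tri(3) = 49; |p(3)| = 49; equality at z=3: yes.


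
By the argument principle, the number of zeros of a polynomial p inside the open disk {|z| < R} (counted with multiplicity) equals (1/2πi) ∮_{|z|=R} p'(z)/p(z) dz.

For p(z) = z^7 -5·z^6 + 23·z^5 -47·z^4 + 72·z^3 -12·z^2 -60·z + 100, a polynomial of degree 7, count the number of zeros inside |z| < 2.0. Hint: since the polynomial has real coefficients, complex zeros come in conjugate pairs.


The zeros of p are: -1, (1 + 1i), (1 - 1i), (1 + 2i), (1 - 2i), (1 + 3i), (1 - 3i).
Their magnitudes are: 1, 1.414, 1.414, 2.236, 2.236, 3.162, 3.162.
Zeros with |z| < R = 2.0: -1, (1 + 1i), (1 - 1i).
Count = 3.
By the argument principle, (1/2πi) ∮_{|z|=R} p'(z)/p(z) dz equals exactly this count.

Number of zeros inside |z| < 2.0: 3.


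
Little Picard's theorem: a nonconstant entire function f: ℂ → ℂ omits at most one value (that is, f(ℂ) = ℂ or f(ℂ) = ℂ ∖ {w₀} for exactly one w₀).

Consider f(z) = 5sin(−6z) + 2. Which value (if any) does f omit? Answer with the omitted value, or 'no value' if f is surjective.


Little Picard bounds the complement of f(ℂ) to at most one point.
sin is entire and surjective onto ℂ: for every w ∈ ℂ, sin(ζ) = w has a solution ζ ∈ ℂ (e.g., via the complex inverse arcsin). With ζ = −6z this gives z = ζ/(-6). Then 5·sin(−6z) takes every value in 5·ℂ = ℂ, and adding 2 is a bijection of ℂ. So f is surjective and omits no value. (Note: only on the real line is sin bounded by [−1, 1].)

Omitted value: no value.


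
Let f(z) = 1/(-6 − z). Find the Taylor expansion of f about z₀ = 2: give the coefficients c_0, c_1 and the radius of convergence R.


Let w = z − z₀, so z = z₀ + w.
Then -6 − z = -6 − (z₀ + w) = (-6 − z₀) − w = -8 − w.
f(z) = 1/(-8 − w) = (1/(-8)) · 1/(1 − w/(-8)) = Σ_{n≥0} w^n / (-8)^(n+1).
So c_n = 1/(-8)^(n+1):
  c_0 = 1/(-8)^1 = -1/8.
  c_1 = 1/(-8)^2 = 1/64.
The series is valid for |w/d| < 1, i.e. |z − z₀| < |d|.
Radius of convergence: R = |-6 − z₀| = |-8| = 8 (distance from z₀ to the singularity z = -6).

c_0 = -1/8, c_1 = 1/64; R = 8.


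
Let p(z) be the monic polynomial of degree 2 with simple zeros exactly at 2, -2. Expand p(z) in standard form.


The polynomial is p(z) = ∏_{α ∈ S} (z − α), where S = {2, -2}.
Expanding the product yields: p(z) = z^2 -4.
The resulting polynomial has degree 2 and real coefficients as required.

p(z) = z^2 -4.


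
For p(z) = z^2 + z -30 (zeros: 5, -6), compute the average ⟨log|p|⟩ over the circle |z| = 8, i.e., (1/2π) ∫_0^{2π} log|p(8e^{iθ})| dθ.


Zeros: -6, 5; r = 8.
Inside |z| < r: -6, 5. Outside (|z| ≥ r): ∅.
p(0) = -30, so log|p(0)| = log(30) = 3.4012.
Apply Jensen: I(r) = log|p(0)| + Σ_k log(r/|z_k|), summed over zeros inside |z| < r.
  log(r/|z_k|) for z_k = 5: log(8/5) = 0.4700
  log(r/|z_k|) for z_k = -6: log(8/6) = 0.2877
Sum over inside zeros: 0.7577.
I(r) = log|p(0)| + (inside sum) = 3.4012 + 0.7577 = 4.1589.
Closed form (all zeros inside, monic): I(r) = n·log(r) = 2·log(8) = 4.1589. ✓

I(r) ≈ 4.1589.


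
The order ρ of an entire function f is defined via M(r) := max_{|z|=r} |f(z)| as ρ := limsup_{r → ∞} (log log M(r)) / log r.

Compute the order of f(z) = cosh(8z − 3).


cosh(w) is a linear combination of e^{iw} and e^{−iw} (or e^w, e^{−w} in the hyperbolic case), so |cosh(w)| ≤ e^{|w|}. With w = 8z − 3, |w| ≤ 8|z| + 3 = 8r + 3 on |z| = r, giving M(r) ≤ e^{8r + 3}, so ρ ≤ 1. On a suitable ray (z = it for sin/cos; z = t for sinh/cosh, t real → ∞), |cosh(8z − 3)| grows like e^{8|t|}/2, so ρ ≥ 1. Hence ρ = 1.
Therefore ρ = 1.

Order ρ = 1.


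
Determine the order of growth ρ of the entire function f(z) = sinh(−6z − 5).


sinh(w) is a linear combination of e^{iw} and e^{−iw} (or e^w, e^{−w} in the hyperbolic case), so |sinh(w)| ≤ e^{|w|}. With w = −6z − 5, |w| ≤ 6|z| + 5 = 6r + 5 on |z| = r, giving M(r) ≤ e^{6r + 5}, so ρ ≤ 1. On a suitable ray (z = it for sin/cos; z = t for sinh/cosh, t real → ∞), |sinh(−6z − 5)| grows like e^{6|t|}/2, so ρ ≥ 1. Hence ρ = 1.
Therefore ρ = 1.

Order ρ = 1.


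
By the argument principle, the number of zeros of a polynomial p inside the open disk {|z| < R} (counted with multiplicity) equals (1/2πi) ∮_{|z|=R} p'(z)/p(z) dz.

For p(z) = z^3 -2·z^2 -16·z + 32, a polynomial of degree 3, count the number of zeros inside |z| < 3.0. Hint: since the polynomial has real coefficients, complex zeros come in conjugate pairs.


The zeros of p are: 2, -4, 4.
Their magnitudes are: 2, 4, 4.
Zeros with |z| < R = 3.0: 2.
Count = 1.
By the argument principle, (1/2πi) ∮_{|z|=R} p'(z)/p(z) dz equals exactly this count.

Number of zeros inside |z| < 3.0: 1.
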